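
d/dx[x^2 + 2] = 2*x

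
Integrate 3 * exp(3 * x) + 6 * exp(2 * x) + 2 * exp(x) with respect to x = (exp(x) + 1)^3 - exp(x) + C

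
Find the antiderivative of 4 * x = 2*x^2 + C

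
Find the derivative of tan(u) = cos(u)^(-2)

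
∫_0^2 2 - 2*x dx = 0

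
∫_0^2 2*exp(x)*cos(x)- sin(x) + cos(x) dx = -2 + (1 + exp(2))*(cos(2) + sin(2))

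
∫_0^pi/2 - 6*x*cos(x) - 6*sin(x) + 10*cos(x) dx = 10 - 3*pi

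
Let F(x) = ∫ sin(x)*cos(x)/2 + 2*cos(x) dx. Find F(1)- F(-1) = 4*sin(1)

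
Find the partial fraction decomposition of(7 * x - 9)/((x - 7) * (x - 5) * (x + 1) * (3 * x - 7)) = 99/(560*(3*x - 7)) + 1/(30*(x + 1)) - 13/(48*(x - 5)) + 5/(28*(x - 7))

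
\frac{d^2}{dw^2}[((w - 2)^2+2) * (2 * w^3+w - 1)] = 40*w^3 - 96*w^2 + 78*w - 10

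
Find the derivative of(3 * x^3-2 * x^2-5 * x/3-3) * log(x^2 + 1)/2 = (27*x^4*log(x^2 + 1) + 18*x^4 - 12*x^3*log(x^2 + 1) - 12*x^3 + 22*x^2*log(x^2 + 1) - 10*x^2 - 12*x*log(x^2 + 1) - 18*x - 5*log(x^2 + 1))/(6*x^2 + 6)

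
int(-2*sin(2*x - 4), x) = cos(2*x - 4) + C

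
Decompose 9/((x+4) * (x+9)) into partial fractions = -9/(5*(x + 9)) + 9/(5*(x + 4))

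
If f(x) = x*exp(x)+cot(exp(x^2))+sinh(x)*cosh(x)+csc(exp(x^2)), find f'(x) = x*exp(x) - 2*x*exp(x^2)*cos(exp(x^2))/sin(exp(x^2))^2 - 2*x*exp(x^2)/sin(exp(x^2))^2 + exp(x) + cosh(2*x)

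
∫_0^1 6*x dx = 3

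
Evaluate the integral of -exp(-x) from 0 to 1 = -1 + exp(-1)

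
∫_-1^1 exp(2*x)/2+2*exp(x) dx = -(exp(-1)/2 + 2)^2 + (E/2 + 2)^2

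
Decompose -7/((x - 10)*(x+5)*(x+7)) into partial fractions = -7/(34*(x + 7)) + 7/(30*(x + 5)) - 7/(255*(x - 10))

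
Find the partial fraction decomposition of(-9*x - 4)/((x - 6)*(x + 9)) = -77/(15*(x + 9)) - 58/(15*(x - 6))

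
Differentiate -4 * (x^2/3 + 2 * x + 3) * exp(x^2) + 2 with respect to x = -8*x^3*exp(x^2)/3 - 16*x^2*exp(x^2) - 80*x*exp(x^2)/3 - 8*exp(x^2)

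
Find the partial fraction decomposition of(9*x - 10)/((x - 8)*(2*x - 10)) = -35/(6*(x - 5)) + 31/(3*(x - 8))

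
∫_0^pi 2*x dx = pi^2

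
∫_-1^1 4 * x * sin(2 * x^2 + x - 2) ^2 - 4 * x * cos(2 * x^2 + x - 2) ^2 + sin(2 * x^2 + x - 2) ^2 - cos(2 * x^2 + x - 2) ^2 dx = -sin(2)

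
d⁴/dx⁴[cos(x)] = cos(x)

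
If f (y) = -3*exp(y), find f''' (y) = -3*exp(y)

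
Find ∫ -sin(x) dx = cos(x) + C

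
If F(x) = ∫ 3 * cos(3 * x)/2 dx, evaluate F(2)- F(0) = sin(6)/2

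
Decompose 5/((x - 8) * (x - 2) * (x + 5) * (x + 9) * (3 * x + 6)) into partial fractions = 5/(15708*(x + 9)) - 5/(3276*(x + 5)) + 1/(504*(x + 2)) - 5/(5544*(x - 2)) + 1/(7956*(x - 8))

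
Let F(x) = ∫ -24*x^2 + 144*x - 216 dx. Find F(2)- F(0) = -208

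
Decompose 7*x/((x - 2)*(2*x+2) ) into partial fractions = 7/(6*(x + 1)) + 7/(3*(x - 2))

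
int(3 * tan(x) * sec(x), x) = 3*sec(x) + C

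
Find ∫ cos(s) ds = sin(s) + C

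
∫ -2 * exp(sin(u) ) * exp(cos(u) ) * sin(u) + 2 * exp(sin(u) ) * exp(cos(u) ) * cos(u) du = 2*exp(sqrt(2)*sin(u + pi/4)) + C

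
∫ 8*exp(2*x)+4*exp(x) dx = (2*exp(x) + 1)^2 + C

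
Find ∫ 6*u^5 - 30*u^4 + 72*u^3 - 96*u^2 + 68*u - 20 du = u^6 - 6*u^5 + 18*u^4 - 32*u^3 + 34*u^2 - 20*u + C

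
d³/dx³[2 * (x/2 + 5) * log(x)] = (20 - x)/x^3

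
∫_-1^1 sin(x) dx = 0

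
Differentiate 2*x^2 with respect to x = 4*x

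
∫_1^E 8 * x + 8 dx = -16 + 4*(1 + E)^2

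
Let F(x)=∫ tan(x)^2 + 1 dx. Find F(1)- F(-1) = 2*tan(1)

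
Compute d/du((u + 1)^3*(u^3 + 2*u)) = 6*u^5 + 15*u^4 + 20*u^3 + 21*u^2 + 12*u + 2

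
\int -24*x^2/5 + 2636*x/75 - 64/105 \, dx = -8*x^3/5 + 1318*x^2/75 - 64*x/105 + C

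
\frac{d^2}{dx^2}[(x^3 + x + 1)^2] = 30*x^4 + 24*x^2 + 12*x + 2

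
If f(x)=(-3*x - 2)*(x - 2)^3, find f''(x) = -36*x^2 + 96*x - 48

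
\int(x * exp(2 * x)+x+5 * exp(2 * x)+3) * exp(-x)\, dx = 2*(x + 4)*sinh(x) + C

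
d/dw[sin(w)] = cos(w)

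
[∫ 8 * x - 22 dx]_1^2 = -10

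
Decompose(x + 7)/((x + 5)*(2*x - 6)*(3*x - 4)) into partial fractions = -15/(38*(3*x - 4)) + 1/(152*(x + 5)) + 1/(8*(x - 3))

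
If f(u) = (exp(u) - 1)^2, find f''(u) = 4*exp(2*u) - 2*exp(u)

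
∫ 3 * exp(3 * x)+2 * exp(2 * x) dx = (exp(x) + 1)*exp(2*x) + C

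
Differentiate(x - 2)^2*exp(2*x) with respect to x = 2*x^2*exp(2*x) - 6*x*exp(2*x) + 4*exp(2*x)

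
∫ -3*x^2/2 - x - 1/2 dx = -x^3/2 - x^2/2 - x/2 + C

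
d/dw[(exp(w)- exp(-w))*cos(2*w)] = (-2*exp(2*w)*sin(2*w) + exp(2*w)*cos(2*w) + 2*sin(2*w) + cos(2*w))*exp(-w)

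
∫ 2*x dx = x^2 + C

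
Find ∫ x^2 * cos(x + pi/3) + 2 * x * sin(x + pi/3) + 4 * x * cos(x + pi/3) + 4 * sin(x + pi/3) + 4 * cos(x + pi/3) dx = (x + 2)^2*sin(x + pi/3) + C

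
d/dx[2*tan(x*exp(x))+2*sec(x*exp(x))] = 2*(x*sin(x*exp(x)) + x + sin(x*exp(x)) + 1)*exp(x)/cos(x*exp(x))^2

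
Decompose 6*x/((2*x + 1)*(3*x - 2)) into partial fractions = 12/(7*(3*x - 2)) + 6/(7*(2*x + 1))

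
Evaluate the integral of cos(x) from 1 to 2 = -sin(1) + sin(2)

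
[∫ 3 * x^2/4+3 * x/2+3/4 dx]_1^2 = 19/4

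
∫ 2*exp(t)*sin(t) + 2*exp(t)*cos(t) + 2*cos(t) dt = (2*exp(t) + 2)*sin(t) + C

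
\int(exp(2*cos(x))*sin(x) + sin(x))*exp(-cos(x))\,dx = -2*sinh(cos(x)) + C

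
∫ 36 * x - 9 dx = 18*x^2 - 9*x + C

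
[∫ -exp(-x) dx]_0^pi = -1 + exp(-pi)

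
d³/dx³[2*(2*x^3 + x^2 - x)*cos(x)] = 4*x^3*sin(x) + 2*x^2*sin(x) - 36*x^2*cos(x) - 74*x*sin(x) - 12*x*cos(x) - 12*sin(x) + 30*cos(x)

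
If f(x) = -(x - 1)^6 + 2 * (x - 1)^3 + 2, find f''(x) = -30*x^4 + 120*x^3 - 180*x^2 + 132*x - 42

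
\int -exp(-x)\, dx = exp(-x) + C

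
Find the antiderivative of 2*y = y^2 + C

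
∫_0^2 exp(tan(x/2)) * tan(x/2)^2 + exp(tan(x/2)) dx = -2 + 2*exp(tan(1))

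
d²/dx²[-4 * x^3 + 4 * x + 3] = -24*x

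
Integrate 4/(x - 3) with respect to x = 4*log(x - 3) + C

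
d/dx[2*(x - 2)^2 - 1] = 4*x - 8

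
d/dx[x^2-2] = 2*x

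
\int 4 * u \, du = 2*u^2 + C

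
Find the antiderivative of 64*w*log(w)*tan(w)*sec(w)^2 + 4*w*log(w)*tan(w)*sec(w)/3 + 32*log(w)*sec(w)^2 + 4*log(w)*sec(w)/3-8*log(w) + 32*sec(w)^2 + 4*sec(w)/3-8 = 4*w*(24*sec(w)^2 + sec(w) - 6)*log(w)/3 + C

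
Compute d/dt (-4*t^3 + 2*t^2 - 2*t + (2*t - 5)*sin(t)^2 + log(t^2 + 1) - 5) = (-12*t^4 + 2*t^3*sin(2*t) + 4*t^3 - 5*t^2*sin(2*t) - t^2*cos(2*t) - 13*t^2 + 2*t*sin(2*t) + 6*t - 5*sin(2*t) - cos(2*t) - 1)/(t^2 + 1)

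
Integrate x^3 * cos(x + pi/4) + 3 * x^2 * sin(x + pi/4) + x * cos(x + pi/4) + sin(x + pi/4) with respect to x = x*(x^2 + 1)*sin(x + pi/4) + C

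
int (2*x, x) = x^2 + C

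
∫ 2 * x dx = x^2 + C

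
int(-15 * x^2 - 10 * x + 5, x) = -5*x^3 - 5*x^2 + 5*x + C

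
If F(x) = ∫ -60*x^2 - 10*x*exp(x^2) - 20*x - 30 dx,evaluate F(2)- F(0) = -5*exp(4) - 255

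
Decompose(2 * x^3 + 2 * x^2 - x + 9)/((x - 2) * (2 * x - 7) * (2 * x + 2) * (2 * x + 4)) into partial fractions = 463/(594*(2*x - 7)) - 3/(176*(x + 2)) + 5/(54*(x + 1)) - 31/(144*(x - 2))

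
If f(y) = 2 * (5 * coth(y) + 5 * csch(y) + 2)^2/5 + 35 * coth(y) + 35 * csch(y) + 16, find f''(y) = (215*sinh(y)/4 + 43*sinh(2*y) + 43*sinh(3*y)/4 + 115*cosh(y) + 40*cosh(2*y) + 5*cosh(3*y) + 80)/sinh(y)^4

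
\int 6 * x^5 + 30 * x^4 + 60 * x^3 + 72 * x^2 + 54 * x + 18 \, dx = x^6 + 6*x^5 + 15*x^4 + 24*x^3 + 27*x^2 + 18*x + C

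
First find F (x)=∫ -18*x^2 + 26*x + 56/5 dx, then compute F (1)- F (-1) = 52/5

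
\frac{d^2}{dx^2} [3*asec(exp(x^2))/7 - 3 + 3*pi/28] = (-12*x^2*exp(2*x^2) + 6*exp(2*x^2) - 6)/(7*sqrt(1 - exp(-2*x^2))*exp(3*x^2) - 7*sqrt(1 - exp(-2*x^2))*exp(x^2))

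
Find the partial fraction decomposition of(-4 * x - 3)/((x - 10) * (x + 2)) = -5/(12*(x + 2)) - 43/(12*(x - 10))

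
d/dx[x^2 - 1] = 2*x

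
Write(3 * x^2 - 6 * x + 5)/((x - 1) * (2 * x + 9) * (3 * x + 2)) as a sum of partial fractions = -93/(115*(3*x + 2)) + 371/(253*(2*x + 9)) + 2/(55*(x - 1))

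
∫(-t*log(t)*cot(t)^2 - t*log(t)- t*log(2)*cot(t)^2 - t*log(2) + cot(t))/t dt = log(2*t)*cot(t) + C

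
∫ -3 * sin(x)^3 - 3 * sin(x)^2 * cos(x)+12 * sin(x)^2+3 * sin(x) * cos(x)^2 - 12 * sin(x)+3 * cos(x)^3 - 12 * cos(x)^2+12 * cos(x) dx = (sqrt(2)*sin(x + pi/4) - 2)^3 + C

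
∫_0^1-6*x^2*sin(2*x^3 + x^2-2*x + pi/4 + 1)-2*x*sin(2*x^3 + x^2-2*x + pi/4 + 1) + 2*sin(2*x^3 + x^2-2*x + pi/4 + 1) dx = cos(pi/4 + 2) - cos(pi/4 + 1)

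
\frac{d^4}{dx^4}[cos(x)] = cos(x)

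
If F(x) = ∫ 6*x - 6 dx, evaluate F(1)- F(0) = -3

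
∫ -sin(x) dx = cos(x) + C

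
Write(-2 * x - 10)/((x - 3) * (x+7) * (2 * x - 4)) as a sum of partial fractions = 1/(45*(x + 7)) + 7/(9*(x - 2)) - 4/(5*(x - 3))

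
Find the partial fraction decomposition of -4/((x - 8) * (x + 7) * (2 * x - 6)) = -1/(75*(x + 7)) + 1/(25*(x - 3)) - 2/(75*(x - 8))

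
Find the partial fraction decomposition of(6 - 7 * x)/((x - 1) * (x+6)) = -48/(7*(x + 6)) - 1/(7*(x - 1))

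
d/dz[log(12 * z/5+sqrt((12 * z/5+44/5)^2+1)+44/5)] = (144*z + 12*sqrt(144*z^2 + 1056*z + 1961) + 528)/(144*z^2 + 12*z*sqrt(144*z^2 + 1056*z + 1961) + 1056*z + 44*sqrt(144*z^2 + 1056*z + 1961) + 1961)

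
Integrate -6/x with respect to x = -6*log(x) + C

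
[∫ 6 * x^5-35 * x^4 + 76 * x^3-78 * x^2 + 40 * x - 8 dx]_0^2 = 0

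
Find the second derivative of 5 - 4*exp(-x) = -4*exp(-x)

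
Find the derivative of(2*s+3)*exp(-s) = (-2*s - 1)*exp(-s)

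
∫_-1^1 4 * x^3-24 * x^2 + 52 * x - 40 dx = -96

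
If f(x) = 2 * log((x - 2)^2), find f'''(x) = 8/(x^3 - 6*x^2 + 12*x - 8)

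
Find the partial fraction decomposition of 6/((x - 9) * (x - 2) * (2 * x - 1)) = 8/(17*(2*x - 1)) - 2/(7*(x - 2)) + 6/(119*(x - 9))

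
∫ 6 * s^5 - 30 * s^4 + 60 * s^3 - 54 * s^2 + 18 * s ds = s^6 - 6*s^5 + 15*s^4 - 18*s^3 + 9*s^2 + C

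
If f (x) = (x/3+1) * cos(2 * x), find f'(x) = -2*x*sin(2*x)/3 - 2*sin(2*x) + cos(2*x)/3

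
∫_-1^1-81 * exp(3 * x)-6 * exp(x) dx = -27*exp(3) - 6*E + 27*exp(-3) + 6*exp(-1)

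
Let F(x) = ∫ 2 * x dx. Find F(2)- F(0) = 4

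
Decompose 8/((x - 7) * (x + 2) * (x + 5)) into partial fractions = 2/(9*(x + 5)) - 8/(27*(x + 2)) + 2/(27*(x - 7))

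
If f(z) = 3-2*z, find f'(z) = -2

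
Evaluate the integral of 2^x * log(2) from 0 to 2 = 3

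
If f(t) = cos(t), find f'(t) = -sin(t)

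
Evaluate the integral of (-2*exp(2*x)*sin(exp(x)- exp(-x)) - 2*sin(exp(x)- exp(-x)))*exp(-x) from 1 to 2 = 2*cos(-exp(2) + exp(-2)) - 2*cos(E - exp(-1))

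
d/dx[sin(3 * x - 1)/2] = 3*cos(3*x - 1)/2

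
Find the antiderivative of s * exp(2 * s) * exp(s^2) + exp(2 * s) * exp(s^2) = exp(s*(s + 2))/2 + C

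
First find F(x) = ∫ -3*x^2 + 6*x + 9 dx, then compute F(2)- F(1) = 11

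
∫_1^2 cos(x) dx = -sin(1) + sin(2)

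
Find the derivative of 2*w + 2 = 2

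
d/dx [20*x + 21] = 20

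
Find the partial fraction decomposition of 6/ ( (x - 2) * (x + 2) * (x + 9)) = 6/(77*(x + 9)) - 3/(14*(x + 2)) + 3/(22*(x - 2))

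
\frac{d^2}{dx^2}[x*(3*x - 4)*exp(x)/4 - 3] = 3*x^2*exp(x)/4 + 2*x*exp(x) - exp(x)/2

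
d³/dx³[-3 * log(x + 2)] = -6/(x^3 + 6*x^2 + 12*x + 8)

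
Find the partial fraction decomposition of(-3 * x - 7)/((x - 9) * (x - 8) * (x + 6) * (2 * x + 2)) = -11/(2100*(x + 6)) - 1/(225*(x + 1)) + 31/(252*(x - 8)) - 17/(150*(x - 9))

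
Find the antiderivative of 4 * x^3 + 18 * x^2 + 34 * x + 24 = x^4 + 6*x^3 + 17*x^2 + 24*x + C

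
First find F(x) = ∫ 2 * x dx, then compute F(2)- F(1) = 3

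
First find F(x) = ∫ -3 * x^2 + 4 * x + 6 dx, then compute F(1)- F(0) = 7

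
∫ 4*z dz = 2*z^2 + C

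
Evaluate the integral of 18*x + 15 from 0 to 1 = 24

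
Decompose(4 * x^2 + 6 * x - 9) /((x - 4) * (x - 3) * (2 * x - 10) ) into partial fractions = 45/(4*(x - 3)) - 79/(2*(x - 4)) + 121/(4*(x - 5))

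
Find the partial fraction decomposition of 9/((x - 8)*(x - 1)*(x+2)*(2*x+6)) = -9/(88*(x + 3)) + 3/(20*(x + 2)) - 3/(56*(x - 1)) + 9/(1540*(x - 8))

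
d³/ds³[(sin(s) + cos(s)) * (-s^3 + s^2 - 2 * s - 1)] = -s^3*sin(s) + s^3*cos(s) + 10*s^2*sin(s) + 8*s^2*cos(s) + 10*s*sin(s) - 22*s*cos(s) - 7*sin(s) + 7*cos(s)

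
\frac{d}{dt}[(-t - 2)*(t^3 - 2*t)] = -4*t^3 - 6*t^2 + 4*t + 4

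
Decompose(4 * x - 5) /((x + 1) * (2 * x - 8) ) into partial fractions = 9/(10*(x + 1)) + 11/(10*(x - 4))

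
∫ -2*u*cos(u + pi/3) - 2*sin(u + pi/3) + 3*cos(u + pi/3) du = (3 - 2*u)*sin(u + pi/3) + C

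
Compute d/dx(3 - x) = -1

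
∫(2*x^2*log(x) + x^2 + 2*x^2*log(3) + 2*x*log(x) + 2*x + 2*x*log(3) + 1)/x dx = (x + 1)^2*log(3*x) + C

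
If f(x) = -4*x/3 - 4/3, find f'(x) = -4/3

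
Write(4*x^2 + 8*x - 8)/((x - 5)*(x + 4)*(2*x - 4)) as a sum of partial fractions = 2/(9*(x + 4)) - 2/(3*(x - 2)) + 22/(9*(x - 5))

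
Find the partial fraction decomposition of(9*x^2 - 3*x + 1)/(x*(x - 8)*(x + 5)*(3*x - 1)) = -27/(368*(3*x - 1)) - 241/(1040*(x + 5)) + 553/(2392*(x - 8)) + 1/(40*x)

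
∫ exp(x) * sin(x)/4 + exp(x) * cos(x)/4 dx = exp(x)*sin(x)/4 + C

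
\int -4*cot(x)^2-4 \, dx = 4*cot(x) + C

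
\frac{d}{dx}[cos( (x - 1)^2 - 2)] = 2*(x - 1)*sin(-x^2 + 2*x + 1)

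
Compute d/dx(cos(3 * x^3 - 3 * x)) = 3*(1 - 3*x^2)*sin(3*x*(x^2 - 1))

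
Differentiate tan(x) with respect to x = cos(x)^(-2)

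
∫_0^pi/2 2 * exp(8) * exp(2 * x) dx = -exp(8) + exp(pi + 8)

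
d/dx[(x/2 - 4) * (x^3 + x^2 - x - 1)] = 2*x^3 - 21*x^2/2 - 9*x + 7/2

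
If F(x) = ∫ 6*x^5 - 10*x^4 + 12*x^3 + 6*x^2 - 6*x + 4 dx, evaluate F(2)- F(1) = 55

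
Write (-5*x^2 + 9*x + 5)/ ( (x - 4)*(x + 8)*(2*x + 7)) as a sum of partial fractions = 13/(5*(2*x + 7)) - 43/(12*(x + 8)) - 13/(60*(x - 4))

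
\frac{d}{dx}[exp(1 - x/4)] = -exp(1 - x/4)/4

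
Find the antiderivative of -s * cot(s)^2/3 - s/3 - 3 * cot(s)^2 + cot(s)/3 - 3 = (s/3 + 3)*cot(s) + C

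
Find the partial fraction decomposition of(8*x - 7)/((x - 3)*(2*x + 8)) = 39/(14*(x + 4)) + 17/(14*(x - 3))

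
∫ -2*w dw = -w^2 + C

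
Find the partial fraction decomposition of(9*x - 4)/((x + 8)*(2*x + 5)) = -53/(11*(2*x + 5)) + 76/(11*(x + 8))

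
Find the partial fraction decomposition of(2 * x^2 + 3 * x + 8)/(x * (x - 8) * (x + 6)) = 31/(42*(x + 6)) + 10/(7*(x - 8)) - 1/(6*x)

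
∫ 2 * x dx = x^2 + C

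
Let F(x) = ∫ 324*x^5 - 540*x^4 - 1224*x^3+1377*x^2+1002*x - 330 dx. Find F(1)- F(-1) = 42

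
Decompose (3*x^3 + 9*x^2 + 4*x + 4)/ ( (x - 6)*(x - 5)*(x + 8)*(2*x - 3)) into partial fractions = 17/(63*(2*x - 3)) + 2/(7*(x + 8)) - 48/(7*(x - 5)) + 500/(63*(x - 6))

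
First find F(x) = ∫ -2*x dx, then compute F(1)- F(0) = -1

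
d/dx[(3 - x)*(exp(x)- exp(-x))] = (-x*exp(2*x) - x + 2*exp(2*x) + 4)*exp(-x)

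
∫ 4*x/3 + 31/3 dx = 2*x^2/3 + 31*x/3 + C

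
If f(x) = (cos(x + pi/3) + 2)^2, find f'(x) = -4*sin(x + pi/3) - cos(2*x + pi/6)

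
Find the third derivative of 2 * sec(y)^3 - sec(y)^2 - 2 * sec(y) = 2*(1 + 4/cos(y) - 33/cos(y)^2 - 12/cos(y)^3 + 60/cos(y)^4)*sin(y)/cos(y)^2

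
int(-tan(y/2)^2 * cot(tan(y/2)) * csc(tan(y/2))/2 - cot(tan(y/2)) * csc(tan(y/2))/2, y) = csc(tan(y/2)) + C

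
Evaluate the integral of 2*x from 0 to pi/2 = pi^2/4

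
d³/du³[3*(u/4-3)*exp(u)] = 3*u*exp(u)/4 - 27*exp(u)/4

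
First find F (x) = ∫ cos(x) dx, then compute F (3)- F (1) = -sin(1) + sin(3)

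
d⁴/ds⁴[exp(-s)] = exp(-s)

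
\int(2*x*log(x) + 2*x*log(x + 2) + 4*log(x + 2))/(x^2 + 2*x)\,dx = 2*log(x)*log(x + 2) + C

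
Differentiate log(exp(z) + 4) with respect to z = exp(z)/(exp(z) + 4)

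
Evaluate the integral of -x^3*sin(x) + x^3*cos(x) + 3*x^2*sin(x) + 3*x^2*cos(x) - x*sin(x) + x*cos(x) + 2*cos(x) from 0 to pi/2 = pi/2 + pi^3/8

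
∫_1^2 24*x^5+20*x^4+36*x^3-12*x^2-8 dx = 475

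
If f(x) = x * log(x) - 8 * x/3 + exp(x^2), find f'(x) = 2*x*exp(x^2) + log(x) - 5/3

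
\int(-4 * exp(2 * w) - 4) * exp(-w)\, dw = -8*sinh(w) + C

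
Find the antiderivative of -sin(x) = cos(x) + C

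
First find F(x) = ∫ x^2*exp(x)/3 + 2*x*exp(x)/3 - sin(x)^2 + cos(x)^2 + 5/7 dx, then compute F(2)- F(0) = sin(4)/2 + 10/7 + 4*exp(2)/3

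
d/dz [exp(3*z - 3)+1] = 3*exp(3*z - 3)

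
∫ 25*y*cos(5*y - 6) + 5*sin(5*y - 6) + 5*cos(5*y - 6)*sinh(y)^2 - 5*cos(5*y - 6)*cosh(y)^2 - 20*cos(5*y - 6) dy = (5*y - 5)*sin(5*y - 6) + C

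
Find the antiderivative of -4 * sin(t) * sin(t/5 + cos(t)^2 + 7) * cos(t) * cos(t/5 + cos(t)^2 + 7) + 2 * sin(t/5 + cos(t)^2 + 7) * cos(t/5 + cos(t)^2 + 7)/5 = sin(t/5 + cos(t)^2 + 7)^2 + C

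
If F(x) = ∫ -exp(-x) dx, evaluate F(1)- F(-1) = -E + exp(-1)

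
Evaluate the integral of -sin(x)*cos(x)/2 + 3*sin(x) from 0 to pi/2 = 11/4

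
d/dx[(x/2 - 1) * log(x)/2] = (x*log(x) + x - 2)/(4*x)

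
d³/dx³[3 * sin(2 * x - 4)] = -24*cos(2*x - 4)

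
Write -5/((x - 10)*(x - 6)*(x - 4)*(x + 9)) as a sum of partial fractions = 1/(741*(x + 9)) - 5/(156*(x - 4)) + 1/(24*(x - 6)) - 5/(456*(x - 10))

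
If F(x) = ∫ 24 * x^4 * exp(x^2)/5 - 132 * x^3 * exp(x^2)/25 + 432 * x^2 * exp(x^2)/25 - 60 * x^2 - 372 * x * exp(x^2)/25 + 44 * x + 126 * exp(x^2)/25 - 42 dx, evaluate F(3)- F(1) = -428 + 1284*exp(9)/25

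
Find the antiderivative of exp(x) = exp(x) + C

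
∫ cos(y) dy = sin(y) + C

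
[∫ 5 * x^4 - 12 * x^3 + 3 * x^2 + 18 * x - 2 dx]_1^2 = 18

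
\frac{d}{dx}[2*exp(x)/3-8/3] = 2*exp(x)/3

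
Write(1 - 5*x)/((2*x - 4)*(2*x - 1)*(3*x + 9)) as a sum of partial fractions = 1/(21*(2*x - 1)) + 8/(105*(x + 3)) - 1/(10*(x - 2))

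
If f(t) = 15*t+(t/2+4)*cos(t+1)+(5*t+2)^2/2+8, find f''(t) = -t*cos(t + 1)/2 - sin(t + 1) - 4*cos(t + 1) + 25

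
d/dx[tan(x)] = cos(x)^(-2)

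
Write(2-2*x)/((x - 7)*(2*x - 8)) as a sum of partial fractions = 1/(x - 4) - 2/(x - 7)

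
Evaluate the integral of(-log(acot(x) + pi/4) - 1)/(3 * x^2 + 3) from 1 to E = -pi*log(pi/2)/6 + (acot(E) + pi/4)*log(acot(E) + pi/4)/3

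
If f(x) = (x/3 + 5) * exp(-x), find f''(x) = (x + 13)*exp(-x)/3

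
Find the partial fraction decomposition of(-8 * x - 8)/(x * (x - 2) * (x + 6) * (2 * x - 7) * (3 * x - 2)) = -27/(68*(3*x - 2)) - 192/(2261*(2*x - 7)) + 1/(456*(x + 6)) + 1/(8*(x - 2)) + 1/(21*x)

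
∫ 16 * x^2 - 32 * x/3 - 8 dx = 16*x^3/3 - 16*x^2/3 - 8*x + C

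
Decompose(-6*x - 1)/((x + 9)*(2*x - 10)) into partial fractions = -53/(28*(x + 9)) - 31/(28*(x - 5))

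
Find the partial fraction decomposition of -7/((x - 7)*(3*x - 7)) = 3/(2*(3*x - 7)) - 1/(2*(x - 7))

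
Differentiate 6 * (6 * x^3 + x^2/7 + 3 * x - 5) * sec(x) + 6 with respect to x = 6*(6*x^3*sin(x)/cos(x) + x^2*sin(x)/(7*cos(x)) + 18*x^2 + 3*x*sin(x)/cos(x) + 2*x/7 - 5*sin(x)/cos(x) + 3)/cos(x)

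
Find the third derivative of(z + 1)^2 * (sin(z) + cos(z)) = z^2*sin(z) - z^2*cos(z) - 4*z*sin(z) - 8*z*cos(z) - 11*sin(z) - cos(z)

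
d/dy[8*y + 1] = 8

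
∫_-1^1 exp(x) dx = E - exp(-1)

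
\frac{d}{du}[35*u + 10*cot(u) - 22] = 25 - 10*cot(u)^2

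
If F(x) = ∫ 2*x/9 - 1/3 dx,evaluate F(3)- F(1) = 2/9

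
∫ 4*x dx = 2*x^2 + C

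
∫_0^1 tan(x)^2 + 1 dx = tan(1)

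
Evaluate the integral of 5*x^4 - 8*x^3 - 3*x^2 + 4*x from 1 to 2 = 0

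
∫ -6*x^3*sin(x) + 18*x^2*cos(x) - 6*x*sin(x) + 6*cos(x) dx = 6*x*(x^2 + 1)*cos(x) + C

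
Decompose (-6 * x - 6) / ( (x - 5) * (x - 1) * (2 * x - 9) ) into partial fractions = 132/(7*(2*x - 9)) - 3/(7*(x - 1)) - 9/(x - 5)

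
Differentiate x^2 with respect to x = 2*x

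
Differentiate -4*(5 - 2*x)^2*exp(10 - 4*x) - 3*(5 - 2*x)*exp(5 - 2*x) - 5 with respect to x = (64*x^2 - 12*x*exp(2*x - 5) - 352*x + 36*exp(2*x - 5) + 480)*exp(10 - 4*x)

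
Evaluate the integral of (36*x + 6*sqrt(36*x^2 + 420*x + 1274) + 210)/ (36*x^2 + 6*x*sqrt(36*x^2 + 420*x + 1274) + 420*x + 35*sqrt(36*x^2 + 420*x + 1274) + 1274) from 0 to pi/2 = -log(5 + sqrt(26)) + log(3*pi/7 + 5 + sqrt(1 + (3*pi/7 + 5)^2))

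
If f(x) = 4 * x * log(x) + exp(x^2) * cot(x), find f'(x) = 2*x*exp(x^2)/tan(x) - exp(x^2)/sin(x)^2 + 4*log(x) + 4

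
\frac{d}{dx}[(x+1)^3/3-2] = x^2 + 2*x + 1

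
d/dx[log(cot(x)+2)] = -1/((cot(x) + 2)*sin(x)^2)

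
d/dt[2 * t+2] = 2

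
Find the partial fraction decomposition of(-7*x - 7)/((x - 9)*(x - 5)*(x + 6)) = 7/(33*(x + 6)) + 21/(22*(x - 5)) - 7/(6*(x - 9))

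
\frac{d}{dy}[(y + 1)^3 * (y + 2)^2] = 5*y^4 + 28*y^3 + 57*y^2 + 50*y + 16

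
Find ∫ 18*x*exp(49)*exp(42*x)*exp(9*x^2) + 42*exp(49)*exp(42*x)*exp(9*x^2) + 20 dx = 20*x + exp((3*x + 7)^2) + C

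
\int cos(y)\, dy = sin(y) + C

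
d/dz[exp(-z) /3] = -exp(-z)/3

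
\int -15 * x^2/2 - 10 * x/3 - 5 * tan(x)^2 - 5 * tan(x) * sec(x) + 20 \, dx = -5*x^3/2 - 5*x^2/3 + 25*x - 5*tan(x) - 5/cos(x) + C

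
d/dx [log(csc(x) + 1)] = -cot(x)*csc(x)/(csc(x) + 1)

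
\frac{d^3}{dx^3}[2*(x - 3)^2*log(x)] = (4*x^2 + 12*x + 36)/x^3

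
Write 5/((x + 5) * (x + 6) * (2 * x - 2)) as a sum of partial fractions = 5/(14*(x + 6)) - 5/(12*(x + 5)) + 5/(84*(x - 1))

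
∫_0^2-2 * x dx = -4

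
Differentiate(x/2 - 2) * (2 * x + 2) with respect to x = 2*x - 3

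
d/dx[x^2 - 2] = 2*x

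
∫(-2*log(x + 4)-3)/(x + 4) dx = -(log(x + 4) + 3)*log(x + 4) + C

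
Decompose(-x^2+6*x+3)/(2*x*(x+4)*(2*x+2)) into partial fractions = -37/(48*(x + 4)) + 1/(3*(x + 1)) + 3/(16*x)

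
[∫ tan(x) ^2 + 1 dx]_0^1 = tan(1)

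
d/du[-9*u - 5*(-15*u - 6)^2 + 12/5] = -2250*u - 909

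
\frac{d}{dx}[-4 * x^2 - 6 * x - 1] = -8*x - 6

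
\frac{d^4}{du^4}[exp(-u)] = exp(-u)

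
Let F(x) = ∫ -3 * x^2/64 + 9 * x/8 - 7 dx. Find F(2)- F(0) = -95/8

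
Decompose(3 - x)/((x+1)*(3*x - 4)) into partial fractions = 5/(7*(3*x - 4)) - 4/(7*(x + 1))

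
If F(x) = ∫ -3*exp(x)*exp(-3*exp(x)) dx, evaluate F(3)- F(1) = -exp(-3*E) + exp(-3*exp(3))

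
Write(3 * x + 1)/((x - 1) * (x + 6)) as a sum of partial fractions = 17/(7*(x + 6)) + 4/(7*(x - 1))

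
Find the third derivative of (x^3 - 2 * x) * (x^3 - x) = 120*x^3 - 72*x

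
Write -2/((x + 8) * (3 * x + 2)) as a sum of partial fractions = -3/(11*(3*x + 2)) + 1/(11*(x + 8))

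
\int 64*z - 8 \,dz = 32*z^2 - 8*z + C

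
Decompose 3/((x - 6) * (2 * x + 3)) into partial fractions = -2/(5*(2*x + 3)) + 1/(5*(x - 6))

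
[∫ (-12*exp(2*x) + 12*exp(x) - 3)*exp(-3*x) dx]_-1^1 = (-2 + exp(-1))^3 - (-2 + E)^3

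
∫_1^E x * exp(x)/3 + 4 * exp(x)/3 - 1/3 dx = -4*E/3 + 4/3 + (-1 + exp(E))*(E/3 + 1)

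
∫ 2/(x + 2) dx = 2*log(x + 2) + C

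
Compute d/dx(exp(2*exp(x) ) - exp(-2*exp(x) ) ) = (2*exp(x) + 2*exp(x + 4*exp(x)))*exp(-2*exp(x))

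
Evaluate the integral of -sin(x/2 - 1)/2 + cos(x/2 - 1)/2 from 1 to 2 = -cos(1/2) + sin(1/2) + 1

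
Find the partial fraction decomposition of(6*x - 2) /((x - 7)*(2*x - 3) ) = -14/(11*(2*x - 3)) + 40/(11*(x - 7))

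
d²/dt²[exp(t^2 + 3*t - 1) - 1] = 4*t^2*exp(t^2 + 3*t - 1) + 12*t*exp(t^2 + 3*t - 1) + 11*exp(t^2 + 3*t - 1)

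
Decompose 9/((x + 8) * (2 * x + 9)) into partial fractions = 18/(7*(2*x + 9)) - 9/(7*(x + 8))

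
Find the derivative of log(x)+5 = 1/x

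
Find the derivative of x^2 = 2*x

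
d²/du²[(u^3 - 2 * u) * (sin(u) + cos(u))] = sqrt(2)*(-u^3*sin(u + pi/4) + 6*u^2*cos(u + pi/4) + 8*u*sin(u + pi/4) - 4*cos(u + pi/4))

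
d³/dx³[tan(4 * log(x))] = (384*tan(4*log(x))^4 - 96*tan(4*log(x))^3 + 520*tan(4*log(x))^2 - 96*tan(4*log(x)) + 136)/x^3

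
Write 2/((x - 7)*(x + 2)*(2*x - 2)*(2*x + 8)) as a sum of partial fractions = -1/(220*(x + 4)) + 1/(108*(x + 2)) - 1/(180*(x - 1)) + 1/(1188*(x - 7))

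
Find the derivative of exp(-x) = -exp(-x)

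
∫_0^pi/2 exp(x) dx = -1 + exp(pi/2)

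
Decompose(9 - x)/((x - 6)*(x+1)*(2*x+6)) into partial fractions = 1/(3*(x + 3)) - 5/(14*(x + 1)) + 1/(42*(x - 6))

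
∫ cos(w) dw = sin(w) + C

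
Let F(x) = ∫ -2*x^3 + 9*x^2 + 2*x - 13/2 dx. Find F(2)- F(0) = 7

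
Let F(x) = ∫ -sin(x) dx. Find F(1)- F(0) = -1 + cos(1)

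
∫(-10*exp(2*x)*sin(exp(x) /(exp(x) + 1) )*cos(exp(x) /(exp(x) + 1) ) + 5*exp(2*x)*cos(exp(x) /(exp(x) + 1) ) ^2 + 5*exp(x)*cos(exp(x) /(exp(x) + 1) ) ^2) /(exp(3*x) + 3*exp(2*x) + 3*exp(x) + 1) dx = 5*exp(x)*cos(exp(x)/(exp(x) + 1))^2/(exp(x) + 1) + C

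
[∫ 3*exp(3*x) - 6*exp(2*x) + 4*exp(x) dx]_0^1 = -1 + E + (-1 + E)^3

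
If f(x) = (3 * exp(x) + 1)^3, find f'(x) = 81*exp(3*x) + 54*exp(2*x) + 9*exp(x)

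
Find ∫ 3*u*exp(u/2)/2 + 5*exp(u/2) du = (3*u + 4)*exp(u/2) + C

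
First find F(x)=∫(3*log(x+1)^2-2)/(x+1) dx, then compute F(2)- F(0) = -2*log(3) + log(3)^3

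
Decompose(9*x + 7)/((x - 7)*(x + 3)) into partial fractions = 2/(x + 3) + 7/(x - 7)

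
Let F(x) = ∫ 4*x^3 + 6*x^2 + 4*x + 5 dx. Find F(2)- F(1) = 40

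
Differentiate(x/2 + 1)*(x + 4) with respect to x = x + 3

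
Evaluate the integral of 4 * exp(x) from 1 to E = -4*E + 4*exp(E)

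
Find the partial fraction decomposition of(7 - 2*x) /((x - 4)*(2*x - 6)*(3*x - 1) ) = 57/(176*(3*x - 1)) - 1/(16*(x - 3)) - 1/(22*(x - 4))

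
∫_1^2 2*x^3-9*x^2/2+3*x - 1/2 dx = 1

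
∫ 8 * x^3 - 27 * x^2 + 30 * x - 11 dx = 2*x^4 - 9*x^3 + 15*x^2 - 11*x + C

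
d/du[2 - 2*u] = -2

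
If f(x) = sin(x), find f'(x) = cos(x)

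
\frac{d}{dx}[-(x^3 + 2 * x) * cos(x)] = x^3*sin(x) - 3*x^2*cos(x) + 2*x*sin(x) - 2*cos(x)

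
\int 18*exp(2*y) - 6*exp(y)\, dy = (3*exp(y) - 1)^2 + C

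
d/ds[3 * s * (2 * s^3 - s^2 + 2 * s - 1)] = 24*s^3 - 9*s^2 + 12*s - 3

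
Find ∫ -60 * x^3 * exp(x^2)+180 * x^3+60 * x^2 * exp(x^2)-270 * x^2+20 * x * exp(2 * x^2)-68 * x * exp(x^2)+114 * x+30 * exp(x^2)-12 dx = 12*x^2 - 12*x + 5*(-3*x^2 + 3*x + exp(x^2))^2 - 4*exp(x^2) + C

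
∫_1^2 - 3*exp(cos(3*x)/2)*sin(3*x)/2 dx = -exp(cos(3)/2) + exp(cos(6)/2)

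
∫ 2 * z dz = z^2 + C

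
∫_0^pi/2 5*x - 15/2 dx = (-2 + pi/4)*(5 + 5*pi/2) + 10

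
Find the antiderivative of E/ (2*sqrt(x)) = E*sqrt(x) + C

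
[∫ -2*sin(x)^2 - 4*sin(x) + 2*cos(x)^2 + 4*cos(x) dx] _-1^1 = 4*(cos(1) + 2)*sin(1)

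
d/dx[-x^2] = -2*x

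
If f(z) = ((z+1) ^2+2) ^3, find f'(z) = 6*z^5 + 30*z^4 + 84*z^3 + 132*z^2 + 126*z + 54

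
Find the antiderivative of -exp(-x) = exp(-x) + C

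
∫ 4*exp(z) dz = 4*exp(z) + C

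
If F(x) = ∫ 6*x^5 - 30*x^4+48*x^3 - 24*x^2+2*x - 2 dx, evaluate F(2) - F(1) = 2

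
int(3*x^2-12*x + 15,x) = x^3 - 6*x^2 + 15*x + C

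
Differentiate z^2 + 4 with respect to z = 2*z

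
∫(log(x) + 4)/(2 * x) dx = (log(x) + 4)^2/4 + C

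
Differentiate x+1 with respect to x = 1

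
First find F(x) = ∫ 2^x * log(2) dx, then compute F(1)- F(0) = 1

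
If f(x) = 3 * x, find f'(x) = 3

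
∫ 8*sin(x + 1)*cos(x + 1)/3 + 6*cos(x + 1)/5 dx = 6*sin(x + 1)/5 - 2*cos(2*x + 2)/3 + C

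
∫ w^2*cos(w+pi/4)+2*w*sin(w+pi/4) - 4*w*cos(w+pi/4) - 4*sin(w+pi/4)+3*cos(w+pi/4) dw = ((w - 2)^2 - 1)*sin(w + pi/4) + C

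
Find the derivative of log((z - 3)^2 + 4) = (2*z - 6)/(z^2 - 6*z + 13)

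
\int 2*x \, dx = x^2 + C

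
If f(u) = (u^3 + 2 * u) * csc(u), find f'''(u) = (u^3*cos(u)/sin(u) - 6*u^3*cos(u)/sin(u)^3 - 9*u^2 + 18*u^2/sin(u)^2 - 16*u*cos(u)/sin(u) - 12*u*cos(u)/sin(u)^3 + 12/sin(u)^2)/sin(u)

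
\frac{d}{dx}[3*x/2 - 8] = 3/2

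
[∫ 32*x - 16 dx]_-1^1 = -32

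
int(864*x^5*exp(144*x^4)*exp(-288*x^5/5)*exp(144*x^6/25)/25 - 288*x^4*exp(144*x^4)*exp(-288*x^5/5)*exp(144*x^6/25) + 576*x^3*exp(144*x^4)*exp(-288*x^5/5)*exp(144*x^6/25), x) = exp(144*x^4*(x - 5)^2/25) + C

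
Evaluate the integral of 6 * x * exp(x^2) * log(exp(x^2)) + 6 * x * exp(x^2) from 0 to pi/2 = 3*pi^2*exp(pi^2/4)/4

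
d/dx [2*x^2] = 4*x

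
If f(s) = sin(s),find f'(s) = cos(s)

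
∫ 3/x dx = 3*log(3*x) + C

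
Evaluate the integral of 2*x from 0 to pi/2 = pi^2/4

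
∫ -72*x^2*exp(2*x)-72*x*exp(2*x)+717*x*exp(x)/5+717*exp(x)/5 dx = -3*x*exp(x)/5 - 36*(x*exp(x) - 2)^2 + C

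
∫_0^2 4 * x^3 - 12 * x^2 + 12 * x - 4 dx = 0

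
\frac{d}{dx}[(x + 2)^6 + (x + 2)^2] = 6*x^5 + 60*x^4 + 240*x^3 + 480*x^2 + 482*x + 196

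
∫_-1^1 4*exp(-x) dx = -4*exp(-1) + 4*E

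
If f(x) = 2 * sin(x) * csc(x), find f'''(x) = 0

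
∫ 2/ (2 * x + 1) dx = log(-2*x - 1) + C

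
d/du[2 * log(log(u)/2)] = 2/(u*log(u))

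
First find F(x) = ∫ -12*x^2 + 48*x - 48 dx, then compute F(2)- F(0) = -32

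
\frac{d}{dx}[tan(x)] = cos(x)^(-2)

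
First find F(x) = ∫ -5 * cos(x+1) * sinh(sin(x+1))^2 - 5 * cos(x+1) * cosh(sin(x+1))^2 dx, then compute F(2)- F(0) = -5*sinh(2*sin(3))/2 + 5*sinh(2*sin(1))/2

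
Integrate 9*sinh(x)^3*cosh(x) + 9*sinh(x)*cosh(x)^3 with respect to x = 9*cosh(4*x)/16 + C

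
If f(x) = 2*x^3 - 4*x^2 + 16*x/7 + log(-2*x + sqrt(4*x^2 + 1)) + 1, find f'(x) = (168*x^4 - 84*x^3*sqrt(4*x^2 + 1) - 224*x^3 + 112*x^2*sqrt(4*x^2 + 1) + 106*x^2 - 32*x*sqrt(4*x^2 + 1) - 28*x - 14*sqrt(4*x^2 + 1) + 16)/(28*x^2 - 14*x*sqrt(4*x^2 + 1) + 7)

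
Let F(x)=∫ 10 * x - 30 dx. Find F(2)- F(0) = -40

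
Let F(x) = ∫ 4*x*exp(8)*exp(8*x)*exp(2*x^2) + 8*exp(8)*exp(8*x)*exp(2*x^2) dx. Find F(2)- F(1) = -exp(18) + exp(32)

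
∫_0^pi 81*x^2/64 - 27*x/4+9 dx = (-2 + 3*pi/4)^3 + 8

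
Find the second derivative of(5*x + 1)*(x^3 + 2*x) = 60*x^2 + 6*x + 20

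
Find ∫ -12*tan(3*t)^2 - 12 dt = -4*tan(3*t) + C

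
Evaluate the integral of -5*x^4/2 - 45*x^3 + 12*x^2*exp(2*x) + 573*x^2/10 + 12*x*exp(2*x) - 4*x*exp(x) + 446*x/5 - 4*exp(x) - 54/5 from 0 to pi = -4*pi*exp(pi) + (-2*pi^2 + 6 + 3*pi)*(-4 + pi/5 + pi^3/4 + 6*pi^2) + 24 + 6*pi^2*exp(2*pi)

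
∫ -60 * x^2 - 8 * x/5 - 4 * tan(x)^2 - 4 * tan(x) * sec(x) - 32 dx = -20*x^3 - 4*x^2/5 - 28*x - 4*tan(x) - 4/cos(x) + C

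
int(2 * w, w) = w^2 + C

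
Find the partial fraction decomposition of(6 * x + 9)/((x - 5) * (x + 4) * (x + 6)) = -27/(22*(x + 6)) + 5/(6*(x + 4)) + 13/(33*(x - 5))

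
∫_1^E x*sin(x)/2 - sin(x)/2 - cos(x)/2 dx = (1 - E)*cos(E)/2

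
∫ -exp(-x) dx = exp(-x) + C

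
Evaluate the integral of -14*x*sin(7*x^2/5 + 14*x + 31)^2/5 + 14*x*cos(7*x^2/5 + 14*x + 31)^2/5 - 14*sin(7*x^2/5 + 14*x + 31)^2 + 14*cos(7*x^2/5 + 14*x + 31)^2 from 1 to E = sin(14*exp(2)/5 + 62 + 28*E)/2 - sin(464/5)/2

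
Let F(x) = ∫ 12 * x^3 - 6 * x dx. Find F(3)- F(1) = 216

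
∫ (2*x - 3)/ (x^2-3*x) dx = log(x*(x - 3)) + C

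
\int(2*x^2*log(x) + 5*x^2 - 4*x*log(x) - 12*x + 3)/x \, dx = ((x - 2)^2 - 1)*(log(x) + 2) + C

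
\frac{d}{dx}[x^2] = 2*x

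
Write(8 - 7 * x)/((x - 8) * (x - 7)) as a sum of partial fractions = 41/(x - 7) - 48/(x - 8)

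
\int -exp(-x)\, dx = exp(-x) + C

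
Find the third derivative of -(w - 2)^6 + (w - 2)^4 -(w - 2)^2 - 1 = -120*w^3 + 720*w^2 - 1416*w + 912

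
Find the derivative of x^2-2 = 2*x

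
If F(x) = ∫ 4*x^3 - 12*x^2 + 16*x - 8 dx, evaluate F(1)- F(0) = -3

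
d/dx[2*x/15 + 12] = 2/15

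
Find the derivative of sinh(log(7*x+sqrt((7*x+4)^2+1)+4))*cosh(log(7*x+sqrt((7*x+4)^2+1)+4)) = 7*(7*x + sqrt(49*x^2 + 56*x + 17) + 4)*cosh(2*log(7*x + sqrt(49*x^2 + 56*x + 17) + 4))/(49*x^2 + 7*x*sqrt(49*x^2 + 56*x + 17) + 56*x + 4*sqrt(49*x^2 + 56*x + 17) + 17)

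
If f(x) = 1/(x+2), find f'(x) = -1/(x^2 + 4*x + 4)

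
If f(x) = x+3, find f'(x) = 1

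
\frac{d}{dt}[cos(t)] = -sin(t)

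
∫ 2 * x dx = x^2 + C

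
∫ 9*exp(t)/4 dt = 9*exp(t)/4 + C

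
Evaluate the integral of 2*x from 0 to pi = pi^2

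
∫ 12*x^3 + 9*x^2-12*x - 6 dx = 3*x^4 + 3*x^3 - 6*x^2 - 6*x + C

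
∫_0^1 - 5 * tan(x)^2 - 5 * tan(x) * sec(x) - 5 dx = -5*sec(1) - 5*tan(1) + 5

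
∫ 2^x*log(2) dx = 2^x + C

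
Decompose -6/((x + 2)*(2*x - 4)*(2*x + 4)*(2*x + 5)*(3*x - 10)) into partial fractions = -243/(71680*(3*x - 10)) - 8/(105*(2*x + 5)) + 75/(2048*(x + 2)) - 3/(128*(x + 2)^2) + 1/(384*(x - 2))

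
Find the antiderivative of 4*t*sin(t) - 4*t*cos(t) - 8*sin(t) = -4*sqrt(2)*(t - 1)*sin(t + pi/4) + C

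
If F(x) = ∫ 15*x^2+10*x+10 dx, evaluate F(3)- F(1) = 190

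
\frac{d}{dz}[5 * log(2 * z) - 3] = 5/z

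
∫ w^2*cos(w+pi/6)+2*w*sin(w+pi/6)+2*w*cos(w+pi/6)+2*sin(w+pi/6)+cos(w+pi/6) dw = (w + 1)^2*sin(w + pi/6) + C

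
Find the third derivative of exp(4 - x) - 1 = -exp(4 - x)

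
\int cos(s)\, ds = sin(s) + C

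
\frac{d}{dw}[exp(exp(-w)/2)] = -exp(-w + exp(-w)/2)/2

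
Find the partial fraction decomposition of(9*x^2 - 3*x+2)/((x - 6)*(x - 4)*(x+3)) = 92/(63*(x + 3)) - 67/(7*(x - 4)) + 154/(9*(x - 6))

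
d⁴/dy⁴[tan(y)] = 24*tan(y)^5 + 40*tan(y)^3 + 16*tan(y)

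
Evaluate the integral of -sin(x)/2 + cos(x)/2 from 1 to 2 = sqrt(2)*(-sin(pi/4 + 1) + sin(pi/4 + 2))/2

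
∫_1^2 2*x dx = 3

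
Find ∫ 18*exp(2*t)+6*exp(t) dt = (3*exp(t) + 1)^2 + C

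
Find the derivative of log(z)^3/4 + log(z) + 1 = (3*log(z)^2 + 4)/(4*z)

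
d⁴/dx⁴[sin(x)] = sin(x)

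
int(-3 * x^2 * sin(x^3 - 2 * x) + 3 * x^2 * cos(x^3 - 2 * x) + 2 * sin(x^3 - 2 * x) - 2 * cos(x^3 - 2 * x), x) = sin(x*(x^2 - 2)) + cos(x*(x^2 - 2)) + C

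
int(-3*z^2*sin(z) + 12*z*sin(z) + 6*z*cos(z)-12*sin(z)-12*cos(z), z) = 3*(z - 2)^2*cos(z) + C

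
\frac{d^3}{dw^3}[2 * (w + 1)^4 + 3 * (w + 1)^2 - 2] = 48*w + 48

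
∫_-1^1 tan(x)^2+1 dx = 2*tan(1)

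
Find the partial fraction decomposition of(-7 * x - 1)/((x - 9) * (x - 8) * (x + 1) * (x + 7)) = -1/(30*(x + 7)) + 1/(90*(x + 1)) + 19/(45*(x - 8)) - 2/(5*(x - 9))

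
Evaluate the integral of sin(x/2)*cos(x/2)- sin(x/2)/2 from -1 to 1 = 0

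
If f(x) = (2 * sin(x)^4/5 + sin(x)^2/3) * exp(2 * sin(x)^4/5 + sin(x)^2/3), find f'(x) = 2*(72*sin(x)^6 + 90*sin(x)^4 + 205*sin(x)^2 + 75)*exp(sin(x)^2/3)*exp(2*sin(x)^4/5)*sin(x)*cos(x)/225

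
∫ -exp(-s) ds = exp(-s) + C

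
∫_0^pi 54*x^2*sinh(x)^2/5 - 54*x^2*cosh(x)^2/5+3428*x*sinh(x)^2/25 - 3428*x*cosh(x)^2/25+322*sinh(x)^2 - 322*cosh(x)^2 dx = -(2 - 5*pi)*(-2*(3*pi/5 + 6)^2 + 2*pi/5 + 2) - 140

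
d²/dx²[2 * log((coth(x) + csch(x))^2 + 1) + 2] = (cosh(x)^3 + 8*cosh(x)^2 + 11*cosh(x) + 10 + cosh(x)^5/sinh(x)^2 + 7*cosh(x)/sinh(x)^2 + 8/sinh(x)^2)/((cosh(x) + 1)^2*cosh(x)^2)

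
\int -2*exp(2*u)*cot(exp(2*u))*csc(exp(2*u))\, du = csc(exp(2*u)) + C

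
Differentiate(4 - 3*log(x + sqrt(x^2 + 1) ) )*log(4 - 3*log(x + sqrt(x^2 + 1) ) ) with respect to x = (-3*x*log(4 - 3*log(x + sqrt(x^2 + 1))) - 3*x - 3*sqrt(x^2 + 1)*log(4 - 3*log(x + sqrt(x^2 + 1))) - 3*sqrt(x^2 + 1))/(x^2 + x*sqrt(x^2 + 1) + 1)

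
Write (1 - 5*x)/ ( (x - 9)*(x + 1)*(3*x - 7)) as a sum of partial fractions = 12/(25*(3*x - 7)) + 3/(50*(x + 1)) - 11/(50*(x - 9))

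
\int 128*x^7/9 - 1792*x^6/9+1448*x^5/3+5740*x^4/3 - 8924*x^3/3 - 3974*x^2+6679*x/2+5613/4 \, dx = 16*x^8/9 - 256*x^7/9 + 724*x^6/9 + 1148*x^5/3 - 2231*x^4/3 - 3974*x^3/3 + 6679*x^2/4 + 5613*x/4 + C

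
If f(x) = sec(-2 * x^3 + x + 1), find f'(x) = -6*x^2*tan(-2*x^3 + x + 1)*sec(-2*x^3 + x + 1) + tan(-2*x^3 + x + 1)*sec(-2*x^3 + x + 1)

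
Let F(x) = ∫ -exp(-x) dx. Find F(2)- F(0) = -1 + exp(-2)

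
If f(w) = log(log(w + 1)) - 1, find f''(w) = (-log(w + 1) - 1)/(w^2*log(w + 1)^2 + 2*w*log(w + 1)^2 + log(w + 1)^2)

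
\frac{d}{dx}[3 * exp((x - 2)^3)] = 9*x^2*exp(x^3 - 6*x^2 + 12*x - 8) - 36*x*exp(x^3 - 6*x^2 + 12*x - 8) + 36*exp(x^3 - 6*x^2 + 12*x - 8)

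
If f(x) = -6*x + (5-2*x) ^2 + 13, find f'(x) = 8*x - 26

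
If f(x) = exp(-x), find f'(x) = -exp(-x)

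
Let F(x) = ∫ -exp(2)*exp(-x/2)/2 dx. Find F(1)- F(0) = -exp(2) + exp(3/2)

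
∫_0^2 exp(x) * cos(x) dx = -1/2 + (cos(2) + sin(2))*exp(2)/2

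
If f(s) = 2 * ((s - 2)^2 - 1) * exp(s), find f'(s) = 2*s^2*exp(s) - 4*s*exp(s) - 2*exp(s)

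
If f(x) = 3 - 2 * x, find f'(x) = -2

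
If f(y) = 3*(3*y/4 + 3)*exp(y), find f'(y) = 9*y*exp(y)/4 + 45*exp(y)/4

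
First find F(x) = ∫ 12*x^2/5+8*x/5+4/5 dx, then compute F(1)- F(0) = 12/5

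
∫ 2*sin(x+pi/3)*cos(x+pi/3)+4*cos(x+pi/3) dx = (sin(x + pi/3) + 2)^2 + C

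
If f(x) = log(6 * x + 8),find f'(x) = 3/(3*x + 4)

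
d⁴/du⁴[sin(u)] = sin(u)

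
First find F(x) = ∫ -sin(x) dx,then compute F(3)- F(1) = cos(3) - cos(1)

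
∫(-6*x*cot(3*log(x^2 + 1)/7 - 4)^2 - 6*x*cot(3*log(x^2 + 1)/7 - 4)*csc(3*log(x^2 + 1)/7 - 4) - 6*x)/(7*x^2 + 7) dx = cot(3*log(x^2 + 1)/7 - 4) + csc(3*log(x^2 + 1)/7 - 4) + C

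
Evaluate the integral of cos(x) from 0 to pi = 0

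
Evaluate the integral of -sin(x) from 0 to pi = -2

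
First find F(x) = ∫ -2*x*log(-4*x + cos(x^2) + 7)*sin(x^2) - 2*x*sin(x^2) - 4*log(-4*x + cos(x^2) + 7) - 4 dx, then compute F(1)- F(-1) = -(cos(1) + 11)*log(cos(1) + 11) + (cos(1) + 3)*log(cos(1) + 3)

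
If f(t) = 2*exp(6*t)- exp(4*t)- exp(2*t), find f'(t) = 12*exp(6*t) - 4*exp(4*t) - 2*exp(2*t)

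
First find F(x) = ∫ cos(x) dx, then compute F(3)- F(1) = -sin(1) + sin(3)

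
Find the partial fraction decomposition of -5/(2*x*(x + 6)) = 5/(12*(x + 6)) - 5/(12*x)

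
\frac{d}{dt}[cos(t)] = -sin(t)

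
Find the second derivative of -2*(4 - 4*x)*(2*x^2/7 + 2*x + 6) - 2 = 96*x/7 + 192/7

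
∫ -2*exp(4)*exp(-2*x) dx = exp(4 - 2*x) + C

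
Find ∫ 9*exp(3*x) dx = 3*exp(3*x) + C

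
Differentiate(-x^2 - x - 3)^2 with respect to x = 4*x^3 + 6*x^2 + 14*x + 6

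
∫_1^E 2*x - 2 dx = (-1 + E)^2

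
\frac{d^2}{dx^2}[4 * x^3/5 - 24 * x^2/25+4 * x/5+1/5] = 24*x/5 - 48/25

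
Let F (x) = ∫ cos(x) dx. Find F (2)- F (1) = -sin(1) + sin(2)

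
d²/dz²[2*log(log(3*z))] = (-2*log(z) - 2*log(3) - 2)/(z^2*log(z)^2 + 2*z^2*log(3)*log(z) + z^2*log(3)^2)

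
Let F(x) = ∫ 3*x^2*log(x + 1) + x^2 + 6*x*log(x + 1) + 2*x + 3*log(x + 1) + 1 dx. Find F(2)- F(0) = 27*log(3)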